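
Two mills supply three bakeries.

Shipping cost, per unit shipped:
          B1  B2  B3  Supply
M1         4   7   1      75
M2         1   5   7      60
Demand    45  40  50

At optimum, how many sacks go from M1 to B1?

The minimum-cost plan:
  M1->B2: 25 × 7 = 175
  M1->B3: 50 × 1 = 50
  M2->B1: 45 × 1 = 45
  M2->B2: 15 × 5 = 75
Total cost = 345.
The route M1→B1 is not used.

0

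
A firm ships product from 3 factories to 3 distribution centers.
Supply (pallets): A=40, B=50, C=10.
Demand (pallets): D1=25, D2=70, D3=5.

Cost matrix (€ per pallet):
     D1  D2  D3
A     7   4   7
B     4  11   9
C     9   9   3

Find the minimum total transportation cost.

595

One minimum-cost allocation:
  A to D2: 40 × €4 = €160
  B to D1: 25 × €4 = €100
  B to D2: 25 × €11 = €275
  C to D2: 5 × €9 = €45
  C to D3: 5 × €3 = €15
Total = 160 + 100 + 275 + 45 + 15 = €595.
(Supply check: A ships 40; B ships 50; C ships 10.)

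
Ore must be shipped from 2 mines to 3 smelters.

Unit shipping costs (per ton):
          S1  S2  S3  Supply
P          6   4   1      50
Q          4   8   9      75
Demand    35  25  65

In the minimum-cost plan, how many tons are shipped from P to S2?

Solving gives:
  P->S3: 50 × 1 = 50
  Q->S1: 35 × 4 = 140
  Q->S2: 25 × 8 = 200
  Q->S3: 15 × 9 = 135
Total cost = 525.
The route P→S2 is not used.

0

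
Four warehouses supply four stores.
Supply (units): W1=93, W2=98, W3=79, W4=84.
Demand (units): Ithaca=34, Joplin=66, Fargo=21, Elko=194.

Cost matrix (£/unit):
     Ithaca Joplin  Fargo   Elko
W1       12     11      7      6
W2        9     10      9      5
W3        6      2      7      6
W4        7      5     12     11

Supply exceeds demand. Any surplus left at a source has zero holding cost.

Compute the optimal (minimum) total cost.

1616

One minimum-cost allocation:
  W1->Elko: 93 units
  W2->Elko: 98 units
  W3->Joplin: 55 units
  W3->Fargo: 21 units
  W3->Elko: 3 units
  W4->Ithaca: 34 units
  W4->Joplin: 11 units
Total cost = £1616.
(Supply check: W1 ships 93; W2 ships 98; W3 ships 79; W4 ships 45.)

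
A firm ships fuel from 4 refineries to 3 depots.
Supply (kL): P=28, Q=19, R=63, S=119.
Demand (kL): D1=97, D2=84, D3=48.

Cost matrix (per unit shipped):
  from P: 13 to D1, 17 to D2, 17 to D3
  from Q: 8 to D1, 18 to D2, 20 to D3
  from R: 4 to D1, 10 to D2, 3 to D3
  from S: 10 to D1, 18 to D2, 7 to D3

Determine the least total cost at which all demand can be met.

2262

An optimal shipping plan:
  P to D2: 28 kL
  Q to D1: 19 kL
  R to D1: 7 kL
  R to D2: 56 kL
  S to D1: 71 kL
  S to D3: 48 kL
Total cost = 2262.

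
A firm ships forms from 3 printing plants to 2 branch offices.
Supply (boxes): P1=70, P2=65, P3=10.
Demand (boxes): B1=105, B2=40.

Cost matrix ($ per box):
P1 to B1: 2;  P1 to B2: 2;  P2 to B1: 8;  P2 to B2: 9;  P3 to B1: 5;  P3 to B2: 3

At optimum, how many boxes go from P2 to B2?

0

Solving gives:
  P1 to B1: 40 × $2 = $80
  P1 to B2: 30 × $2 = $60
  P2 to B1: 65 × $8 = $520
  P3 to B2: 10 × $3 = $30
Total cost = $690.
The route P2→B2 is not used.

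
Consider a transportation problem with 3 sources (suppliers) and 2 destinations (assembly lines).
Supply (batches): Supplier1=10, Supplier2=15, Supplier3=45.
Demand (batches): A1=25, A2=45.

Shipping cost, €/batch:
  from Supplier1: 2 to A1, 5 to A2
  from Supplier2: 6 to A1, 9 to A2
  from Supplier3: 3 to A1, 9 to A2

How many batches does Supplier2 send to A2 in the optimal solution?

15

The minimum-cost plan:
  Supplier1–A2: 10 × €5 = €50
  Supplier2–A2: 15 × €9 = €135
  Supplier3–A1: 25 × €3 = €75
  Supplier3–A2: 20 × €9 = €180
Total cost = €440.
So Supplier2→A2 carries 15 batches.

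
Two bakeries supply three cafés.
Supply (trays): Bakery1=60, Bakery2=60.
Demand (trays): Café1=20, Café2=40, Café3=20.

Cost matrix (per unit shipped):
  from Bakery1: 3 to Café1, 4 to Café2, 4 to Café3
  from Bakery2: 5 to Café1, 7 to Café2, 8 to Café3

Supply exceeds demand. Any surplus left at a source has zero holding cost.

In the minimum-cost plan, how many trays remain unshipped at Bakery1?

Minimum-cost shipments:
  Bakery1–Café2: 40 × 4 = 160
  Bakery1–Café3: 20 × 4 = 80
  Bakery2–Café1: 20 × 5 = 100
Total cost = 340.
Bakery1 ships 60 of its 60, leaving 0.

0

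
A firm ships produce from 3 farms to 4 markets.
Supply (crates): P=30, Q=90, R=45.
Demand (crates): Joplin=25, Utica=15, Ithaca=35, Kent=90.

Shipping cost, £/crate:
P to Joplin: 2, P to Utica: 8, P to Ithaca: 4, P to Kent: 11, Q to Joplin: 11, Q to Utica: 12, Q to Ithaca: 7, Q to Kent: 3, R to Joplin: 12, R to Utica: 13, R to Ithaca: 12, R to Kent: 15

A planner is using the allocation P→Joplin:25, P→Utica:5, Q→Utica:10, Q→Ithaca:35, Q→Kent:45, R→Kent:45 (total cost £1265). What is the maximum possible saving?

370

Current plan cost = 25·2 + 5·8 + 10·12 + 35·7 + 45·3 + 45·15 = £1265.
Optimal plan:
  P->Joplin: 25 × £2 = £50
  P->Ithaca: 5 × £4 = £20
  Q->Kent: 90 × £3 = £270
  R->Utica: 15 × £13 = £195
  R->Ithaca: 30 × £12 = £360
Optimal cost = £895.
Saving = 1265 − 895 = £370.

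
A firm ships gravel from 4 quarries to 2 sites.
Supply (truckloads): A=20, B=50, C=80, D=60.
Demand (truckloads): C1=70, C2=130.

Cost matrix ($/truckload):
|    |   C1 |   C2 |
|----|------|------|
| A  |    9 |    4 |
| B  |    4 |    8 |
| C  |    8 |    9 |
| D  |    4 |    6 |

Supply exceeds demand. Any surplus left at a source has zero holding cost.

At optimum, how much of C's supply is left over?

10

Minimum-cost shipments:
  A→C2: 20 × $4 = $80
  B→C1: 50 × $4 = $200
  C→C2: 70 × $9 = $630
  D→C1: 20 × $4 = $80
  D→C2: 40 × $6 = $240
Total cost = $1230.
C ships 70 of its 80, leaving 10.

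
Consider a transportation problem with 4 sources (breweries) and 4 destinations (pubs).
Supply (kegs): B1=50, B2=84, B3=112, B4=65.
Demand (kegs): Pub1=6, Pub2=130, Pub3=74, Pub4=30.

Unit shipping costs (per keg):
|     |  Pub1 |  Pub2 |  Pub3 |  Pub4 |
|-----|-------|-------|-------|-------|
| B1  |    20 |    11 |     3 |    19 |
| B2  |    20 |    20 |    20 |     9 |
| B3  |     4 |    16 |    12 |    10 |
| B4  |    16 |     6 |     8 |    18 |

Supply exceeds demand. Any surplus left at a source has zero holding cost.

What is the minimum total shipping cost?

A cheapest plan:
  B1–Pub3: 50 × 3 = 150
  B2–Pub4: 30 × 9 = 270
  B3–Pub1: 6 × 4 = 24
  B3–Pub2: 65 × 16 = 1040
  B3–Pub3: 24 × 12 = 288
  B4–Pub2: 65 × 6 = 390
Total = 150 + 270 + 24 + 1040 + 288 + 390 = 2162.
(Supply check: B1 ships 50; B2 ships 30; B3 ships 95; B4 ships 65.)

2162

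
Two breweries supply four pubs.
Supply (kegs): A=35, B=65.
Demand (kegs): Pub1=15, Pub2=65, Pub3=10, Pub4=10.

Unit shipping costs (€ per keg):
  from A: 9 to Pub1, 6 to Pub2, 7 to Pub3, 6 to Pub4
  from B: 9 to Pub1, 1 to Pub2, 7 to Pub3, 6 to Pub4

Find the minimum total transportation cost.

330

Optimal allocation:
  A->Pub1: 15 × €9 = €135
  A->Pub3: 10 × €7 = €70
  A->Pub4: 10 × €6 = €60
  B->Pub2: 65 × €1 = €65
Total = 135 + 70 + 60 + 65 = €330.
(Supply check: A ships 35; B ships 65.)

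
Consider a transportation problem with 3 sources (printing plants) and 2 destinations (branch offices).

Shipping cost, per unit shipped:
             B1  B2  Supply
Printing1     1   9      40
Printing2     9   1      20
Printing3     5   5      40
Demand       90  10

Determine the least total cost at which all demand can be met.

Optimal allocation:
  Printing1–B1: 40 × 1 = 40
  Printing2–B1: 10 × 9 = 90
  Printing2–B2: 10 × 1 = 10
  Printing3–B1: 40 × 5 = 200
Total = 40 + 90 + 10 + 200 = 340.
(Supply check: Printing1 ships 40; Printing2 ships 20; Printing3 ships 40.)

340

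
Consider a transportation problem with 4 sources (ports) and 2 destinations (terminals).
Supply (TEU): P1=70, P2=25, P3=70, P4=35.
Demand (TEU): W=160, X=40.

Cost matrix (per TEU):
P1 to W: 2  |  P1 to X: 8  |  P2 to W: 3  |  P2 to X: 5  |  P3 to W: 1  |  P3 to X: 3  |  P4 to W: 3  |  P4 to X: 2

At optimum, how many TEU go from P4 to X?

35

The minimum-cost plan:
  P1–W: 70 × 2 = 140
  P2–W: 25 × 3 = 75
  P3–W: 65 × 1 = 65
  P3–X: 5 × 3 = 15
  P4–X: 35 × 2 = 70
Total cost = 365.
So P4→X carries 35 TEU.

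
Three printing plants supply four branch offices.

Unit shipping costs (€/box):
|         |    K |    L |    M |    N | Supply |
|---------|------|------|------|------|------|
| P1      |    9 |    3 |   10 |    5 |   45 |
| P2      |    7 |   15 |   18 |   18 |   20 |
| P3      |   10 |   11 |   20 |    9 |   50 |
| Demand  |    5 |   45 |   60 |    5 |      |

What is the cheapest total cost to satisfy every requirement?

One minimum-cost allocation:
  P1->M: 45 boxes
  P2->K: 5 boxes
  P2->M: 15 boxes
  P3->L: 45 boxes
  P3->N: 5 boxes
Total cost = €1295.
(Supply check: P1 ships 45; P2 ships 20; P3 ships 50.)

1295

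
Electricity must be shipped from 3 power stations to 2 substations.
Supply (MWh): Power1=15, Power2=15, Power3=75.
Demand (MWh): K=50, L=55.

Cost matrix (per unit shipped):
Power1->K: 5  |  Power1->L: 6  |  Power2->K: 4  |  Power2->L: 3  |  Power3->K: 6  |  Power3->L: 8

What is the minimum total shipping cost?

635

An optimal shipping plan:
  Power1→L: 15 MWh
  Power2→L: 15 MWh
  Power3→K: 50 MWh
  Power3→L: 25 MWh
Total cost = 635.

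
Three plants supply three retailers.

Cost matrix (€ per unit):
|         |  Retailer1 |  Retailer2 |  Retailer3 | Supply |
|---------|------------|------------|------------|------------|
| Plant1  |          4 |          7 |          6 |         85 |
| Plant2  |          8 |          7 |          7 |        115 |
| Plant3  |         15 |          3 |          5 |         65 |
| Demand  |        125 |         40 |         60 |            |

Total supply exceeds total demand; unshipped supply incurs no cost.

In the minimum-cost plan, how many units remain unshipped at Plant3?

An optimal plan:
  Plant1->Retailer1: 85 × €4 = €340
  Plant2->Retailer1: 40 × €8 = €320
  Plant2->Retailer3: 35 × €7 = €245
  Plant3->Retailer2: 40 × €3 = €120
  Plant3->Retailer3: 25 × €5 = €125
Total cost = €1150.
Plant3 ships 65 of its 65, leaving 0.

0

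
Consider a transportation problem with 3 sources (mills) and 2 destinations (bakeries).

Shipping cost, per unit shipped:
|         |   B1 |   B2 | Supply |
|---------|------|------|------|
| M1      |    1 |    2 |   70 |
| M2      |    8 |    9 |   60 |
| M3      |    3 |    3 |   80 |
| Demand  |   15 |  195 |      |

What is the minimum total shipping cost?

905

A cheapest plan:
  M1→B1: 15 sacks
  M1→B2: 55 sacks
  M2→B2: 60 sacks
  M3→B2: 80 sacks
Total cost = 905.
(Supply check: M1 ships 70; M2 ships 60; M3 ships 80.)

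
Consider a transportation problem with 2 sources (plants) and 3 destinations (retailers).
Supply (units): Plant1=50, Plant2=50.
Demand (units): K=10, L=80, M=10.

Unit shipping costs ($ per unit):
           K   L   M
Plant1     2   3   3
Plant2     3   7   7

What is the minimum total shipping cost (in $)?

Optimal allocation:
  Plant1 to L: 40 × $3 = $120
  Plant1 to M: 10 × $3 = $30
  Plant2 to K: 10 × $3 = $30
  Plant2 to L: 40 × $7 = $280
Total = 120 + 30 + 30 + 280 = $460.

460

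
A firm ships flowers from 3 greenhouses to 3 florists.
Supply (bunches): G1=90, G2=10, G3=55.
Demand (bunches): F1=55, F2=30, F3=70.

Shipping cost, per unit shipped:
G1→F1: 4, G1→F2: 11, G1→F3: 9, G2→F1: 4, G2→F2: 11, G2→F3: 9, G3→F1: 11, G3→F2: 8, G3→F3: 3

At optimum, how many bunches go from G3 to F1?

Optimal shipments:
  G1–F1: 45 bunches
  G1–F2: 30 bunches
  G1–F3: 15 bunches
  G2–F1: 10 bunches
  G3–F3: 55 bunches
Total cost = 850.
The route G3→F1 is not used.

0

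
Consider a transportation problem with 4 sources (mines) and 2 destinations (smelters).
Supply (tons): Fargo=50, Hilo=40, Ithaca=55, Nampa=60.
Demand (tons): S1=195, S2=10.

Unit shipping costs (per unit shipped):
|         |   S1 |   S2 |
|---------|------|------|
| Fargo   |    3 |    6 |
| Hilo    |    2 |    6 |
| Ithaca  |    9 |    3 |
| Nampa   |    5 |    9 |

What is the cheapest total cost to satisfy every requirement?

965

Optimal allocation:
  Fargo to S1: 50 × 3 = 150
  Hilo to S1: 40 × 2 = 80
  Ithaca to S1: 45 × 9 = 405
  Ithaca to S2: 10 × 3 = 30
  Nampa to S1: 60 × 5 = 300
Total = 150 + 80 + 405 + 30 + 300 = 965.
(Supply check: Fargo ships 50; Hilo ships 40; Ithaca ships 55; Nampa ships 60.)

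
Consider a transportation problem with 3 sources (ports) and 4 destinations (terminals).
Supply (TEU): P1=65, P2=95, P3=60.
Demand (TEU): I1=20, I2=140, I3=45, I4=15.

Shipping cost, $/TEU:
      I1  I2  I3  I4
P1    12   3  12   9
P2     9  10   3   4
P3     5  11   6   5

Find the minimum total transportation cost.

1280

Optimal allocation:
  P1->I2: 65 × $3 = $195
  P2->I2: 50 × $10 = $500
  P2->I3: 45 × $3 = $135
  P3->I1: 20 × $5 = $100
  P3->I2: 25 × $11 = $275
  P3->I4: 15 × $5 = $75
Total = 195 + 500 + 135 + 100 + 275 + 75 = $1280.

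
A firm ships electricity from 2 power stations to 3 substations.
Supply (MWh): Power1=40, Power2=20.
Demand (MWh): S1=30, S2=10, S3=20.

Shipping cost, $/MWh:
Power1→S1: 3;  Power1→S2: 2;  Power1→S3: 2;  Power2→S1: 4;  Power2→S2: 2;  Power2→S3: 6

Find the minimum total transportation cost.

160

Optimal allocation:
  Power1->S1: 20 × $3 = $60
  Power1->S3: 20 × $2 = $40
  Power2->S1: 10 × $4 = $40
  Power2->S2: 10 × $2 = $20
Total = 60 + 40 + 40 + 20 = $160.
(Supply check: Power1 ships 40; Power2 ships 20.)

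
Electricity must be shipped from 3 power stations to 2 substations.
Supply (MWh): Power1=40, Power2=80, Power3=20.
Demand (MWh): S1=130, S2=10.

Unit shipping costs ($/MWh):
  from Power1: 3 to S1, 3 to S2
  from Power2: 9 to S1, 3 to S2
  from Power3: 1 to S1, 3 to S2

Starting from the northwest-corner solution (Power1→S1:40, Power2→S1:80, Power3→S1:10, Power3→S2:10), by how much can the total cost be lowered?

Current plan cost = 40·3 + 80·9 + 10·1 + 10·3 = $880.
Optimal plan:
  Power1->S1: 40 × $3 = $120
  Power2->S1: 70 × $9 = $630
  Power2->S2: 10 × $3 = $30
  Power3->S1: 20 × $1 = $20
Optimal cost = $800.
Saving = 880 − 800 = $80.

80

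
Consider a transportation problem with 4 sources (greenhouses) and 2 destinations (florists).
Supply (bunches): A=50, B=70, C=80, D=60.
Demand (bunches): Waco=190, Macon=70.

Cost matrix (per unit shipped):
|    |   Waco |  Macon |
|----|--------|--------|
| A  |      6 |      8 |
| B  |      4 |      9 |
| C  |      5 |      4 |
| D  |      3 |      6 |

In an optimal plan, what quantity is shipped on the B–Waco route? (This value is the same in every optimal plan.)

Optimal shipments:
  A–Waco: 50 × 6 = 300
  B–Waco: 70 × 4 = 280
  C–Waco: 10 × 5 = 50
  C–Macon: 70 × 4 = 280
  D–Waco: 60 × 3 = 180
Total cost = 1090.
So B→Waco carries 70 bunches.

70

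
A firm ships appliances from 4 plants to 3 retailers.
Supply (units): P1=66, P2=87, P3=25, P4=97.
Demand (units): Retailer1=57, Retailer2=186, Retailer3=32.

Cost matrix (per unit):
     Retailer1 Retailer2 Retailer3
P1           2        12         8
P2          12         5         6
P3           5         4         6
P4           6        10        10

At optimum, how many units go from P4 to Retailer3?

Optimal shipments:
  P1 to Retailer1: 57 × 2 = 114
  P1 to Retailer3: 9 × 8 = 72
  P2 to Retailer2: 87 × 5 = 435
  P3 to Retailer2: 25 × 4 = 100
  P4 to Retailer2: 74 × 10 = 740
  P4 to Retailer3: 23 × 10 = 230
Total cost = 1691.
So P4→Retailer3 carries 23 units.

23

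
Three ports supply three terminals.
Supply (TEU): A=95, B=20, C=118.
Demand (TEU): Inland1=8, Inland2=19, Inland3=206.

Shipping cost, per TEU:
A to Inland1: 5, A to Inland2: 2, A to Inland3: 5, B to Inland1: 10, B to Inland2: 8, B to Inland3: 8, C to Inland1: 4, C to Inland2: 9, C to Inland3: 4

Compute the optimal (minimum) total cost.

One minimum-cost allocation:
  A->Inland2: 19 TEU
  A->Inland3: 76 TEU
  B->Inland3: 20 TEU
  C->Inland1: 8 TEU
  C->Inland3: 110 TEU
Total cost = 1050.

1050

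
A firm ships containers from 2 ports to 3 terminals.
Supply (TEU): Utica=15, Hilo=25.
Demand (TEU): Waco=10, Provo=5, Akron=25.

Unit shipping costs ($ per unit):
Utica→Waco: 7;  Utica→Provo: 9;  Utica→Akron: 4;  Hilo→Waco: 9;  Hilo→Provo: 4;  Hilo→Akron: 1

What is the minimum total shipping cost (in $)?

A cheapest plan:
  Utica to Waco: 10 × $7 = $70
  Utica to Akron: 5 × $4 = $20
  Hilo to Provo: 5 × $4 = $20
  Hilo to Akron: 20 × $1 = $20
Total = 70 + 20 + 20 + 20 = $130.
(Supply check: Utica ships 15; Hilo ships 25.)

130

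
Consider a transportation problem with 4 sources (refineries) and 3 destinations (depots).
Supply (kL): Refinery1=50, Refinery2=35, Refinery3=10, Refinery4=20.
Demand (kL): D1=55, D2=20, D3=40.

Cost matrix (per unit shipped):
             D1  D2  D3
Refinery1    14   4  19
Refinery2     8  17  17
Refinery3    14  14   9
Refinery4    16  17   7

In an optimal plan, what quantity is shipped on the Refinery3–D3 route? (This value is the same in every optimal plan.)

10

The minimum-cost plan:
  Refinery1->D1: 20 × 14 = 280
  Refinery1->D2: 20 × 4 = 80
  Refinery1->D3: 10 × 19 = 190
  Refinery2->D1: 35 × 8 = 280
  Refinery3->D3: 10 × 9 = 90
  Refinery4->D3: 20 × 7 = 140
Total cost = 1060.
So Refinery3→D3 carries 10 kL.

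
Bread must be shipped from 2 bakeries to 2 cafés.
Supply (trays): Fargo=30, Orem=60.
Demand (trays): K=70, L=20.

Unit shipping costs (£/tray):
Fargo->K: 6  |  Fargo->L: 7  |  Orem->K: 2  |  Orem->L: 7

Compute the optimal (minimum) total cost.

320

A cheapest plan:
  Fargo–K: 10 trays
  Fargo–L: 20 trays
  Orem–K: 60 trays
Total cost = £320.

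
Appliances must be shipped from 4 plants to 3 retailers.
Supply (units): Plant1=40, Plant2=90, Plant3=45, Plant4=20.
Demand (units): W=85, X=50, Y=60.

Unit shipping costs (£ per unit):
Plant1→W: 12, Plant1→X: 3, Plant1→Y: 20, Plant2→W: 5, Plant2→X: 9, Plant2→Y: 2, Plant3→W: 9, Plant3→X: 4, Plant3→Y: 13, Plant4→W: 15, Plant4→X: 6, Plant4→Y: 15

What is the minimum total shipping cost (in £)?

1005

An optimal shipping plan:
  Plant1->X: 40 × £3 = £120
  Plant2->W: 30 × £5 = £150
  Plant2->Y: 60 × £2 = £120
  Plant3->W: 45 × £9 = £405
  Plant4->W: 10 × £15 = £150
  Plant4->X: 10 × £6 = £60
Total = 120 + 150 + 120 + 405 + 150 + 60 = £1005.
(Supply check: Plant1 ships 40; Plant2 ships 90; Plant3 ships 45; Plant4 ships 20.)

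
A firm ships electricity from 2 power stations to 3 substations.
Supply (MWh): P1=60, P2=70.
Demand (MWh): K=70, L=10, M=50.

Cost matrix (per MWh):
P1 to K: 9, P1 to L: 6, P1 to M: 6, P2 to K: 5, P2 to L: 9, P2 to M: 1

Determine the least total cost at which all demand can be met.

One minimum-cost allocation:
  P1→K: 50 MWh
  P1→L: 10 MWh
  P2→K: 20 MWh
  P2→M: 50 MWh
Total cost = 660.

660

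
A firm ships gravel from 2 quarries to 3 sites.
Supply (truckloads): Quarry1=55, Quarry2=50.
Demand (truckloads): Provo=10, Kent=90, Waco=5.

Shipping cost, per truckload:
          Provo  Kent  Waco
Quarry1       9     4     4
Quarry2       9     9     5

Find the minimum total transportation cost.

An optimal shipping plan:
  Quarry1 to Kent: 55 × 4 = 220
  Quarry2 to Provo: 10 × 9 = 90
  Quarry2 to Kent: 35 × 9 = 315
  Quarry2 to Waco: 5 × 5 = 25
Total = 220 + 90 + 315 + 25 = 650.

650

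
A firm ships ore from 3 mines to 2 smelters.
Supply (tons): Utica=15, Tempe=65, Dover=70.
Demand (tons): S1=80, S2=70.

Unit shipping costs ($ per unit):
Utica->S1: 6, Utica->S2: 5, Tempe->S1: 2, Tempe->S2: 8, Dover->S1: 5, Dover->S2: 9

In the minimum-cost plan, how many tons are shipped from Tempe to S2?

0

The minimum-cost plan:
  Utica→S2: 15 × $5 = $75
  Tempe→S1: 65 × $2 = $130
  Dover→S1: 15 × $5 = $75
  Dover→S2: 55 × $9 = $495
Total cost = $775.
The route Tempe→S2 is not used.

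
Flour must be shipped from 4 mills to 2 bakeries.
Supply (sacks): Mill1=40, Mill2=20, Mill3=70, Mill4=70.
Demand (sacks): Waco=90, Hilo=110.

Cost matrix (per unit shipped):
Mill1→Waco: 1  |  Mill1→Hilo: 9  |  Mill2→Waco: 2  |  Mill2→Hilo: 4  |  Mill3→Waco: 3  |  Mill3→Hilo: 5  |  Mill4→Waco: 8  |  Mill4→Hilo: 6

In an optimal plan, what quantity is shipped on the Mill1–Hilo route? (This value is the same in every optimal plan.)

The minimum-cost plan:
  Mill1->Waco: 40 × 1 = 40
  Mill2->Waco: 20 × 2 = 40
  Mill3->Waco: 30 × 3 = 90
  Mill3->Hilo: 40 × 5 = 200
  Mill4->Hilo: 70 × 6 = 420
Total cost = 790.
The route Mill1→Hilo is not used.

0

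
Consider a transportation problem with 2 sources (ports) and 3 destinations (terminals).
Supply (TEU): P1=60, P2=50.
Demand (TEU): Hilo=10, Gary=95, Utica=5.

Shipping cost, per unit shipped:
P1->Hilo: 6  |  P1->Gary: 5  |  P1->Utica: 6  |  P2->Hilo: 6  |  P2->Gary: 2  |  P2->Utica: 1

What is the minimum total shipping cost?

Optimal allocation:
  P1–Hilo: 10 × 6 = 60
  P1–Gary: 50 × 5 = 250
  P2–Gary: 45 × 2 = 90
  P2–Utica: 5 × 1 = 5
Total = 60 + 250 + 90 + 5 = 405.
(Supply check: P1 ships 60; P2 ships 50.)

405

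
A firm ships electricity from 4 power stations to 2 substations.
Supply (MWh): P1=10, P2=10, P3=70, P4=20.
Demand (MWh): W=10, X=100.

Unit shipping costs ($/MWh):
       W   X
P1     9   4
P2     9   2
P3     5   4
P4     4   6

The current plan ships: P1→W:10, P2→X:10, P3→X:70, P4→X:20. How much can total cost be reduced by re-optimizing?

Current plan cost = 10·9 + 10·2 + 70·4 + 20·6 = $510.
Optimal plan:
  P1→X: 10 × $4 = $40
  P2→X: 10 × $2 = $20
  P3→X: 70 × $4 = $280
  P4→W: 10 × $4 = $40
  P4→X: 10 × $6 = $60
Optimal cost = $440.
Saving = 510 − 440 = $70.

70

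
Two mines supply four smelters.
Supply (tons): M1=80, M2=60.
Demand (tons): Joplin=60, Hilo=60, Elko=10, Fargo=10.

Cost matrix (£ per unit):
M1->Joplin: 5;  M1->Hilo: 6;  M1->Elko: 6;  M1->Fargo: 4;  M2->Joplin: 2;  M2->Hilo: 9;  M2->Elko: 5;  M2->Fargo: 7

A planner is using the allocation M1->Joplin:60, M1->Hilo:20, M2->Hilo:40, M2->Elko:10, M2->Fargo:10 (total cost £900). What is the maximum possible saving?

Current plan cost = 60·5 + 20·6 + 40·9 + 10·5 + 10·7 = £900.
Optimal plan:
  M1→Hilo: 60 × £6 = £360
  M1→Elko: 10 × £6 = £60
  M1→Fargo: 10 × £4 = £40
  M2→Joplin: 60 × £2 = £120
Optimal cost = £580.
Saving = 900 − 580 = £320.

320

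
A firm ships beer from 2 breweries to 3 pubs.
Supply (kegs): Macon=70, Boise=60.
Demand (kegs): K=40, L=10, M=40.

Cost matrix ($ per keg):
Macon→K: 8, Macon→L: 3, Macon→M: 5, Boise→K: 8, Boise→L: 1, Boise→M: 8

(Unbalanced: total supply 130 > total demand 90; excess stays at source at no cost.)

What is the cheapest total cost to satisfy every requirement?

530

One minimum-cost allocation:
  Macon–K: 30 × $8 = $240
  Macon–M: 40 × $5 = $200
  Boise–K: 10 × $8 = $80
  Boise–L: 10 × $1 = $10
Total = 240 + 200 + 80 + 10 = $530.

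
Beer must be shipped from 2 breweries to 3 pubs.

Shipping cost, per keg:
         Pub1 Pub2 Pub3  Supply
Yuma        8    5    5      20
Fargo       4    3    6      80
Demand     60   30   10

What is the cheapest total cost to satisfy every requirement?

A cheapest plan:
  Yuma–Pub2: 10 kegs
  Yuma–Pub3: 10 kegs
  Fargo–Pub1: 60 kegs
  Fargo–Pub2: 20 kegs
Total cost = 400.

400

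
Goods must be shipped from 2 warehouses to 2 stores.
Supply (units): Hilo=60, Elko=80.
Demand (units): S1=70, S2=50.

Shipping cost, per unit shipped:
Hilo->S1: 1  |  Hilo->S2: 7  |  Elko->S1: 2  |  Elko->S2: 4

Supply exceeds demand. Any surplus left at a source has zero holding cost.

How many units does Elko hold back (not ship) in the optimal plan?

20

An optimal plan:
  Hilo–S1: 60 × 1 = 60
  Elko–S1: 10 × 2 = 20
  Elko–S2: 50 × 4 = 200
Total cost = 280.
Elko ships 60 of its 80, leaving 20.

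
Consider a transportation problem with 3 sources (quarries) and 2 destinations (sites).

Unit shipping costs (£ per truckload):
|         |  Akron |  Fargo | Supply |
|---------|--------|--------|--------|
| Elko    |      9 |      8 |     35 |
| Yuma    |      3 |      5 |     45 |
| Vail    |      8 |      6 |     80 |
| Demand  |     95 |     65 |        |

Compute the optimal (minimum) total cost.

960

A cheapest plan:
  Elko->Akron: 35 truckloads
  Yuma->Akron: 45 truckloads
  Vail->Akron: 15 truckloads
  Vail->Fargo: 65 truckloads
Total cost = £960.
(Supply check: Elko ships 35; Yuma ships 45; Vail ships 80.)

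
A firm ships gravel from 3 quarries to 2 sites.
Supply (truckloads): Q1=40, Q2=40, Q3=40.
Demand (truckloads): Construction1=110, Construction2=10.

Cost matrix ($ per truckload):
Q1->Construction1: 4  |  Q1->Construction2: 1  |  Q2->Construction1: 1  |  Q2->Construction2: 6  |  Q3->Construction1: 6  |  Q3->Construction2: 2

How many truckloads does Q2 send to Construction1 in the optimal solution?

Solving gives:
  Q1 to Construction1: 40 × $4 = $160
  Q2 to Construction1: 40 × $1 = $40
  Q3 to Construction1: 30 × $6 = $180
  Q3 to Construction2: 10 × $2 = $20
Total cost = $400.
So Q2→Construction1 carries 40 truckloads.

40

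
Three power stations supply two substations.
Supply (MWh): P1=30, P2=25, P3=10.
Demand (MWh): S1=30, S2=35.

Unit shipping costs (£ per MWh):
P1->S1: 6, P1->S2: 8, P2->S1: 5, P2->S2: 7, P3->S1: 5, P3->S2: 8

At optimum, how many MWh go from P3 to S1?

10

Solving gives:
  P1 to S1: 20 × £6 = £120
  P1 to S2: 10 × £8 = £80
  P2 to S2: 25 × £7 = £175
  P3 to S1: 10 × £5 = £50
Total cost = £425.
So P3→S1 carries 10 MWh.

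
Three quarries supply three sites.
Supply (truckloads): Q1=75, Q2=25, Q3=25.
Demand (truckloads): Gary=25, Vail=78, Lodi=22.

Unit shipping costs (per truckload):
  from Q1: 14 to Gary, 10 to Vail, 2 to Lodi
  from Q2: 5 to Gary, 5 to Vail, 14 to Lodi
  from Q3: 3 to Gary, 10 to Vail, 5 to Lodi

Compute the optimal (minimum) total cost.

774

An optimal shipping plan:
  Q1–Vail: 53 truckloads
  Q1–Lodi: 22 truckloads
  Q2–Vail: 25 truckloads
  Q3–Gary: 25 truckloads
Total cost = 774.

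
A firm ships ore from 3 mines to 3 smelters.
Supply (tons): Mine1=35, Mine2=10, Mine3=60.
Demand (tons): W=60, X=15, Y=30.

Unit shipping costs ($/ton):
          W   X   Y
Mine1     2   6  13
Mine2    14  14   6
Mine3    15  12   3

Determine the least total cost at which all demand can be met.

An optimal shipping plan:
  Mine1 to W: 35 tons
  Mine2 to W: 10 tons
  Mine3 to W: 15 tons
  Mine3 to X: 15 tons
  Mine3 to Y: 30 tons
Total cost = $705.

705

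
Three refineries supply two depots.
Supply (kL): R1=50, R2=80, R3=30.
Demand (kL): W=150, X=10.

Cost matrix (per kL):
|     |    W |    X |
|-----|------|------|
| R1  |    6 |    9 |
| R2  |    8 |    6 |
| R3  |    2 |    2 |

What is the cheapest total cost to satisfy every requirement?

980

One minimum-cost allocation:
  R1 to W: 50 kL
  R2 to W: 70 kL
  R2 to X: 10 kL
  R3 to W: 30 kL
Total cost = 980.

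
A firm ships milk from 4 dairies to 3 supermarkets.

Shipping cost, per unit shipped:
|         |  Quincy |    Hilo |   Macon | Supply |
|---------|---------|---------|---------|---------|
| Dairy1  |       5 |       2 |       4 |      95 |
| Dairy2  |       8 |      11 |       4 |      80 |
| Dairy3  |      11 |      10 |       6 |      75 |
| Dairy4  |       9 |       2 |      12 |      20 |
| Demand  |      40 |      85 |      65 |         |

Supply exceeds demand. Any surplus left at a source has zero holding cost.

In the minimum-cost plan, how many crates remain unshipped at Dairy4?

0

An optimal plan:
  Dairy1 to Quincy: 30 × 5 = 150
  Dairy1 to Hilo: 65 × 2 = 130
  Dairy2 to Quincy: 10 × 8 = 80
  Dairy2 to Macon: 65 × 4 = 260
  Dairy4 to Hilo: 20 × 2 = 40
Total cost = 660.
Dairy4 ships 20 of its 20, leaving 0.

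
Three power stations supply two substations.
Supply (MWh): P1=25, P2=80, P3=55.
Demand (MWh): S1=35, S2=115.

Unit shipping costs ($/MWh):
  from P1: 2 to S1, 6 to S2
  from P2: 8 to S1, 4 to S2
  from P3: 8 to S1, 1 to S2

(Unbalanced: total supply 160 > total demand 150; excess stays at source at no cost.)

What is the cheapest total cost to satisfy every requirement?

425

One minimum-cost allocation:
  P1->S1: 25 × $2 = $50
  P2->S1: 10 × $8 = $80
  P2->S2: 60 × $4 = $240
  P3->S2: 55 × $1 = $55
Total = 50 + 80 + 240 + 55 = $425.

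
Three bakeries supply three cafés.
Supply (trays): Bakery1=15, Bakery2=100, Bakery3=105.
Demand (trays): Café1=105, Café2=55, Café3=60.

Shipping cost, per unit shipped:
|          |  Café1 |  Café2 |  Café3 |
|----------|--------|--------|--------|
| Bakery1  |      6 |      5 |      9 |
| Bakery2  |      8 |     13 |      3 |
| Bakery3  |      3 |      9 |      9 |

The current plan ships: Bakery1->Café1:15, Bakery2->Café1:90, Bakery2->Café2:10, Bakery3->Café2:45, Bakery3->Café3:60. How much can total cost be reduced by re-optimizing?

795

Current plan cost = 15·6 + 90·8 + 10·13 + 45·9 + 60·9 = 1885.
Optimal plan:
  Bakery1→Café2: 15 trays
  Bakery2→Café2: 40 trays
  Bakery2→Café3: 60 trays
  Bakery3→Café1: 105 trays
Optimal cost = 1090.
Saving = 1885 − 1090 = 795.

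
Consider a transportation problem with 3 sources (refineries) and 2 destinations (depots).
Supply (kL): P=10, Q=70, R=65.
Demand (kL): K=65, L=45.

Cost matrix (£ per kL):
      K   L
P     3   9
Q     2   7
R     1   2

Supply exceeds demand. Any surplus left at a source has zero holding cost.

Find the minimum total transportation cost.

Optimal allocation:
  Q->K: 45 kL
  R->K: 20 kL
  R->L: 45 kL
Total cost = £200.

200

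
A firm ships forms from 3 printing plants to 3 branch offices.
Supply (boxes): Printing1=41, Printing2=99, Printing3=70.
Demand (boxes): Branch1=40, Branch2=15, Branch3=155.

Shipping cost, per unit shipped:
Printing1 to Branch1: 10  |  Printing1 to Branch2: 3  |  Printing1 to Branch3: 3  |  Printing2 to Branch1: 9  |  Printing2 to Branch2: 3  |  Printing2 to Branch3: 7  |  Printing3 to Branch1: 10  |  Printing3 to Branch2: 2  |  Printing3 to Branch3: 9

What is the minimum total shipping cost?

1381

A cheapest plan:
  Printing1->Branch3: 41 boxes
  Printing2->Branch3: 99 boxes
  Printing3->Branch1: 40 boxes
  Printing3->Branch2: 15 boxes
  Printing3->Branch3: 15 boxes
Total cost = 1381.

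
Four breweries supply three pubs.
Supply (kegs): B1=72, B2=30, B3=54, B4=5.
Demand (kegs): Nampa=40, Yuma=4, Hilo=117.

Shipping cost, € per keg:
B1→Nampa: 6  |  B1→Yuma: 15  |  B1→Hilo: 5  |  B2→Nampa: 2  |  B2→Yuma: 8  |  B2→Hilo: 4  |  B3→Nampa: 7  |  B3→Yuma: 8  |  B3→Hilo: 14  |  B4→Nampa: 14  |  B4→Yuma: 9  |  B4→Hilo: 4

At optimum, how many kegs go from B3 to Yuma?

The minimum-cost plan:
  B1→Hilo: 72 × €5 = €360
  B2→Hilo: 30 × €4 = €120
  B3→Nampa: 40 × €7 = €280
  B3→Yuma: 4 × €8 = €32
  B3→Hilo: 10 × €14 = €140
  B4→Hilo: 5 × €4 = €20
Total cost = €952.
So B3→Yuma carries 4 kegs.

4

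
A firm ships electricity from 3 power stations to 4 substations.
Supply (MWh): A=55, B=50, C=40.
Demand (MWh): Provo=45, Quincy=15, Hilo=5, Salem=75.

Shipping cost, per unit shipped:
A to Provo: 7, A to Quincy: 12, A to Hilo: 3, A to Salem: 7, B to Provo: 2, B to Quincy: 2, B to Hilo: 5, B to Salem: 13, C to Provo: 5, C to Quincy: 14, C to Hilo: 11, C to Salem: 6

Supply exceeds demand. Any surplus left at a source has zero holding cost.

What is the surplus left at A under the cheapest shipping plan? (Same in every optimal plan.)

Minimum-cost shipments:
  A→Hilo: 5 × 3 = 15
  A→Salem: 45 × 7 = 315
  B→Provo: 35 × 2 = 70
  B→Quincy: 15 × 2 = 30
  C→Provo: 10 × 5 = 50
  C→Salem: 30 × 6 = 180
Total cost = 660.
A ships 50 of its 55, leaving 5.

5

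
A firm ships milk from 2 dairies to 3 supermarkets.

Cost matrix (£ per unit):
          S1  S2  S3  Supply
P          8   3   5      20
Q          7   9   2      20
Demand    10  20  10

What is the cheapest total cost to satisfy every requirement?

150

One minimum-cost allocation:
  P->S2: 20 × £3 = £60
  Q->S1: 10 × £7 = £70
  Q->S3: 10 × £2 = £20
Total = 60 + 70 + 20 = £150.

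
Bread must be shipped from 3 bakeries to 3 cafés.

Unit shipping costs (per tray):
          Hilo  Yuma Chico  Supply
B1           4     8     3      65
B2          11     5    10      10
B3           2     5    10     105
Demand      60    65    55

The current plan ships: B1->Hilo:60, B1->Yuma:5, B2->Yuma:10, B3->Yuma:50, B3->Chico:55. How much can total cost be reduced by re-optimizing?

Current plan cost = 60·4 + 5·8 + 10·5 + 50·5 + 55·10 = 1130.
Optimal plan:
  B1→Hilo: 10 × 4 = 40
  B1→Chico: 55 × 3 = 165
  B2→Yuma: 10 × 5 = 50
  B3→Hilo: 50 × 2 = 100
  B3→Yuma: 55 × 5 = 275
Optimal cost = 630.
Saving = 1130 − 630 = 500.

500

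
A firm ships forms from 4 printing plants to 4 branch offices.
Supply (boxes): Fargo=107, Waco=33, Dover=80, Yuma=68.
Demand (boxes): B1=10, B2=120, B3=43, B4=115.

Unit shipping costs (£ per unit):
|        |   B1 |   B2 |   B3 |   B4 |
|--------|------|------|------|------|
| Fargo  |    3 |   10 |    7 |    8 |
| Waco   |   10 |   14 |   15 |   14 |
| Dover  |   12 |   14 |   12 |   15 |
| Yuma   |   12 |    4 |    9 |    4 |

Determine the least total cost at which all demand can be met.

Optimal allocation:
  Fargo->B1: 10 × £3 = £30
  Fargo->B4: 97 × £8 = £776
  Waco->B2: 15 × £14 = £210
  Waco->B4: 18 × £14 = £252
  Dover->B2: 37 × £14 = £518
  Dover->B3: 43 × £12 = £516
  Yuma->B2: 68 × £4 = £272
Total = 30 + 776 + 210 + 252 + 518 + 516 + 272 = £2574.

2574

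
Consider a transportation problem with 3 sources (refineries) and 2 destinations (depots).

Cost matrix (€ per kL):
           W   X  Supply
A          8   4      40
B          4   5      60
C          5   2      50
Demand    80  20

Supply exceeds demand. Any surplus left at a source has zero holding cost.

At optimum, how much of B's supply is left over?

An optimal plan:
  B to W: 60 kL
  C to W: 20 kL
  C to X: 20 kL
Total cost = €380.
B ships 60 of its 60, leaving 0.

0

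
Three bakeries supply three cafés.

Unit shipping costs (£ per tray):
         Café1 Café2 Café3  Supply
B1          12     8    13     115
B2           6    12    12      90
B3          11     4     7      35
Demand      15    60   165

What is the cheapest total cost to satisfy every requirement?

Optimal allocation:
  B1–Café2: 60 × £8 = £480
  B1–Café3: 55 × £13 = £715
  B2–Café1: 15 × £6 = £90
  B2–Café3: 75 × £12 = £900
  B3–Café3: 35 × £7 = £245
Total = 480 + 715 + 90 + 900 + 245 = £2430.
(Supply check: B1 ships 115; B2 ships 90; B3 ships 35.)

2430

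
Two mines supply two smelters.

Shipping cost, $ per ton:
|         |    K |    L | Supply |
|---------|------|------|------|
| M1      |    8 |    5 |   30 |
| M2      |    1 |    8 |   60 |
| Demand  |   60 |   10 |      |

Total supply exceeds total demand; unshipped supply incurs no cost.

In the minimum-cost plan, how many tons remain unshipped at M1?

Minimum-cost shipments:
  M1 to L: 10 × $5 = $50
  M2 to K: 60 × $1 = $60
Total cost = $110.
M1 ships 10 of its 30, leaving 20.

20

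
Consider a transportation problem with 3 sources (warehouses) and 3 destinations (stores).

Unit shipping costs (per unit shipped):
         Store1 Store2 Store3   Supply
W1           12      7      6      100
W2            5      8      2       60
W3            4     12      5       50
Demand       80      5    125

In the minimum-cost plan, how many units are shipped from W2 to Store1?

30

The minimum-cost plan:
  W1->Store2: 5 × 7 = 35
  W1->Store3: 95 × 6 = 570
  W2->Store1: 30 × 5 = 150
  W2->Store3: 30 × 2 = 60
  W3->Store1: 50 × 4 = 200
Total cost = 1015.
So W2→Store1 carries 30 units.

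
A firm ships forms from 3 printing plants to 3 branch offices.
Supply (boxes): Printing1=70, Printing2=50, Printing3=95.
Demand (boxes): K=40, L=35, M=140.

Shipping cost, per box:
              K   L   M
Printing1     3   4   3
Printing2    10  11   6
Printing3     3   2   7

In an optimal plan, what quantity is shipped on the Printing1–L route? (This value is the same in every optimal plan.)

Optimal shipments:
  Printing1→M: 70 × 3 = 210
  Printing2→M: 50 × 6 = 300
  Printing3→K: 40 × 3 = 120
  Printing3→L: 35 × 2 = 70
  Printing3→M: 20 × 7 = 140
Total cost = 840.
The route Printing1→L is not used.

0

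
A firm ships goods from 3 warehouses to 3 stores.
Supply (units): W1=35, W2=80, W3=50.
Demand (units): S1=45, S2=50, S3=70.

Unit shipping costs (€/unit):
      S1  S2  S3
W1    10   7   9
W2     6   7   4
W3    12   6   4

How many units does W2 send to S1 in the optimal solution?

Optimal shipments:
  W1–S2: 35 × €7 = €245
  W2–S1: 45 × €6 = €270
  W2–S3: 35 × €4 = €140
  W3–S2: 15 × €6 = €90
  W3–S3: 35 × €4 = €140
Total cost = €885.
So W2→S1 carries 45 units.

45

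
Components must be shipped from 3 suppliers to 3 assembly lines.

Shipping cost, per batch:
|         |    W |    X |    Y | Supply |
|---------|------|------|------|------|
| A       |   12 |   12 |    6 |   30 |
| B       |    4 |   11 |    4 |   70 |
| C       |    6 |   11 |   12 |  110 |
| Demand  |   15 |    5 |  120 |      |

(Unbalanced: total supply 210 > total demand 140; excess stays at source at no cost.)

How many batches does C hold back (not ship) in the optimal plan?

70

Minimum-cost shipments:
  A–Y: 30 × 6 = 180
  B–Y: 70 × 4 = 280
  C–W: 15 × 6 = 90
  C–X: 5 × 11 = 55
  C–Y: 20 × 12 = 240
Total cost = 845.
C ships 40 of its 110, leaving 70.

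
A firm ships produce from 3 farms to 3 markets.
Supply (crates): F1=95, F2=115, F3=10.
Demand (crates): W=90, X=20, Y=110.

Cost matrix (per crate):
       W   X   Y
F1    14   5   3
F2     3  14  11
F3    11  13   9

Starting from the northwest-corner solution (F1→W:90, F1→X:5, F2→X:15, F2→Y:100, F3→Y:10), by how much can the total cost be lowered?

1725

Current plan cost = 90·14 + 5·5 + 15·14 + 100·11 + 10·9 = 2685.
Optimal plan:
  F1->X: 20 crates
  F1->Y: 75 crates
  F2->W: 90 crates
  F2->Y: 25 crates
  F3->Y: 10 crates
Optimal cost = 960.
Saving = 2685 − 960 = 1725.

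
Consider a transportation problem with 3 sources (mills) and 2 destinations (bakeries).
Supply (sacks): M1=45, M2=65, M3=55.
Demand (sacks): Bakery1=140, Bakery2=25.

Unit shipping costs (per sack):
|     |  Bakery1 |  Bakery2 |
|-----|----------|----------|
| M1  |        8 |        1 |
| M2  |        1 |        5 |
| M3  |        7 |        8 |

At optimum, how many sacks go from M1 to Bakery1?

20

The minimum-cost plan:
  M1–Bakery1: 20 × 8 = 160
  M1–Bakery2: 25 × 1 = 25
  M2–Bakery1: 65 × 1 = 65
  M3–Bakery1: 55 × 7 = 385
Total cost = 635.
So M1→Bakery1 carries 20 sacks.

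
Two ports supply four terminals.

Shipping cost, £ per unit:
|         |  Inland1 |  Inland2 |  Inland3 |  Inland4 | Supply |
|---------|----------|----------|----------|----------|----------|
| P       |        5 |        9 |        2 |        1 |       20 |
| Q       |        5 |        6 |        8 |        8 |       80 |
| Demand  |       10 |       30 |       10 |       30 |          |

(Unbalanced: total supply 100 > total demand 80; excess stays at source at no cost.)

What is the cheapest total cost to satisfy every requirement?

A cheapest plan:
  P to Inland4: 20 × £1 = £20
  Q to Inland1: 10 × £5 = £50
  Q to Inland2: 30 × £6 = £180
  Q to Inland3: 10 × £8 = £80
  Q to Inland4: 10 × £8 = £80
Total = 20 + 50 + 180 + 80 + 80 = £410.
(Supply check: P ships 20; Q ships 60.)

410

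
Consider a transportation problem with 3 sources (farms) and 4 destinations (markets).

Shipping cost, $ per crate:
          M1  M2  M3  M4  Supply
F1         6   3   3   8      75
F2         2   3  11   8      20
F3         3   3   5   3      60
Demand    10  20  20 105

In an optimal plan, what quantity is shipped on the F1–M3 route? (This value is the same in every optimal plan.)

Solving gives:
  F1–M2: 20 × $3 = $60
  F1–M3: 20 × $3 = $60
  F1–M4: 35 × $8 = $280
  F2–M1: 10 × $2 = $20
  F2–M4: 10 × $8 = $80
  F3–M4: 60 × $3 = $180
Total cost = $680.
So F1→M3 carries 20 crates.

20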